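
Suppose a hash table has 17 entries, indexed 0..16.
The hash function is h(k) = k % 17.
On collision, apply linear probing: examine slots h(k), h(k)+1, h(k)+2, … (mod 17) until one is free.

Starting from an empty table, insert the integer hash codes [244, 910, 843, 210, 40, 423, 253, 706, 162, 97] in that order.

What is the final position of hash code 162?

12

244: h=6 => slot 6
910: h=9 => slot 9
843: h=10 => slot 10
210: h=6, probe 6,7 => slot 7
40: h=6, probe 6,7,8 => slot 8
423: h=15 => slot 15
253: h=15, probe 15,16 => slot 16
706: h=9, probe 9,10,11 => slot 11
162: h=9, probe 9,10,11,12 => slot 12
97: h=12, probe 12,13 => slot 13
Table: [∅, ∅, ∅, ∅, ∅, ∅, 244, 210, 40, 910, 843, 706, 162, 97, ∅, 423, 253]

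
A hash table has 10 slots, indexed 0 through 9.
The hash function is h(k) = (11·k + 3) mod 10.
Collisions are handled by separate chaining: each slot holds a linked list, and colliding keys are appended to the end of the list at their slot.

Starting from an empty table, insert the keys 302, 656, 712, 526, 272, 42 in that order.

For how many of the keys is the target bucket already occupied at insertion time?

Insert 302: h=5, bucket 5 empty → new chain.
Insert 656: h=9, bucket 9 empty → new chain.
Insert 712: h=5, bucket 5 nonempty → append to chain.
Insert 526: h=9, bucket 9 nonempty → append to chain.
Insert 272: h=5, bucket 5 nonempty → append to chain.
Insert 42: h=5, bucket 5 nonempty → append to chain.
Final buckets:
0: .
1: .
2: .
3: .
4: .
5: 302 -> 712 -> 272 -> 42
6: .
7: .
8: .
9: 656 -> 526

4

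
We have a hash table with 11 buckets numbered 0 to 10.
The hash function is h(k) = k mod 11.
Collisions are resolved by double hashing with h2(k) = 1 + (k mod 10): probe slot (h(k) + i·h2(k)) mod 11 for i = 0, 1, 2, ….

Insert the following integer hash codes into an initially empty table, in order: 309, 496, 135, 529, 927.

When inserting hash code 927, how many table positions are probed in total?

4

309: h=1 → slot 1
496: h=1, h2=7, probe 1,8 → slot 8
135: h=3 → slot 3
529: h=1, h2=10, probe 1,0 → slot 0
927: h=3, h2=8, probe 3,0,8,5 → slot 5
Table: [529, 309, _, 135, _, 927, _, _, 496, _, _]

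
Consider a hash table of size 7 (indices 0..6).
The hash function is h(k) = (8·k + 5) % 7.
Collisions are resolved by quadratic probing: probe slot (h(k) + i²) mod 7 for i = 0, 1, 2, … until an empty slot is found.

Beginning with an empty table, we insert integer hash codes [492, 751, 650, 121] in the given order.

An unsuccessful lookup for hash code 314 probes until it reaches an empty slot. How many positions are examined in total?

2

492: h=0 -> slot 0
751: h=0, probe 0,1 -> slot 1
650: h=4 -> slot 4
121: h=0, probe 0,1,4,2 -> slot 2
Table: [492, 751, 121, ., 650, ., .]
Lookup 314: h=4, probe 4,5 → slot 5 empty, not found.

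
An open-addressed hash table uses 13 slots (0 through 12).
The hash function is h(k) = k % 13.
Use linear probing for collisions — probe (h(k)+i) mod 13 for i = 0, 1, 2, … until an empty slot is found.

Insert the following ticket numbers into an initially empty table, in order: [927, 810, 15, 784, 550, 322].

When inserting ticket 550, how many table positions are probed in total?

4

Insert 927: h=4, slot 4 empty → index 4.
Insert 810: h=4, slot 4 occupied → index 5.
Insert 15: h=2, slot 2 empty → index 2.
Insert 784: h=4, slots 4,5 occupied → index 6.
Insert 550: h=4, slots 4,5,6 occupied → index 7.
Insert 322: h=10, slot 10 empty → index 10.
Table: [—, —, 15, —, 927, 810, 784, 550, —, —, 322, —, —]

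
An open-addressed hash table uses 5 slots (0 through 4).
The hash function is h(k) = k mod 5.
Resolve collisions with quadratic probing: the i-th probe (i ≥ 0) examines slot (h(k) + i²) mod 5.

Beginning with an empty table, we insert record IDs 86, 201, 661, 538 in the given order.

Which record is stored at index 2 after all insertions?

201

86 hashes to 1; slot 1 is free => place at 1.
201 hashes to 1; 1 taken => place at 2.
661 hashes to 1; 1,2 taken => place at 0.
538 hashes to 3; slot 3 is free => place at 3.
Table: [661, 86, 201, 538, _]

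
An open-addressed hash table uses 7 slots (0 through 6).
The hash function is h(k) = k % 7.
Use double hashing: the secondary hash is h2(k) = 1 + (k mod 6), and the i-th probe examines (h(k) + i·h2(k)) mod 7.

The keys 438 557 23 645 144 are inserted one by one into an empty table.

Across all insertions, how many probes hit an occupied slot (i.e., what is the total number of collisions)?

2

438 hashes to 4; slot 4 is free => place at 4.
557 hashes to 4, h2=6; 4 taken => place at 3.
23 hashes to 2; slot 2 is free => place at 2.
645 hashes to 1; slot 1 is free => place at 1.
144 hashes to 4, h2=1; 4 taken => place at 5.
Table: [-, 645, 23, 557, 438, 144, -]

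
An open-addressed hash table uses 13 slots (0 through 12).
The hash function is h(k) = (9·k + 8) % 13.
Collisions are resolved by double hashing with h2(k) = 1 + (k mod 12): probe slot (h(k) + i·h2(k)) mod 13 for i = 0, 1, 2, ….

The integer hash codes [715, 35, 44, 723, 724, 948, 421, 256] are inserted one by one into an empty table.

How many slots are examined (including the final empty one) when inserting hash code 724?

Insert 715: h=8, slot 8 empty → index 8.
Insert 35: h=11, slot 11 empty → index 11.
Insert 44: h=1, slot 1 empty → index 1.
Insert 723: h=2, slot 2 empty → index 2.
Insert 724: h=11, h2=5, slot 11 occupied → index 3.
Insert 948: h=12, slot 12 empty → index 12.
Insert 421: h=1, h2=2, slots 1,3 occupied → index 5.
Insert 256: h=11, h2=5, slots 11,3,8 occupied → index 0.
Table: [256, 44, 723, 724, ., 421, ., ., 715, ., ., 35, 948]

2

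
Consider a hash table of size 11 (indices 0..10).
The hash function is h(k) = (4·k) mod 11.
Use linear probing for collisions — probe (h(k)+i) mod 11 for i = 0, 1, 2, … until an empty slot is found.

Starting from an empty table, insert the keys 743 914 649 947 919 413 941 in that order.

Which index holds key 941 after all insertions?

Insert 743: h=2, slot 2 empty -> index 2.
Insert 914: h=4, slot 4 empty -> index 4.
Insert 649: h=0, slot 0 empty -> index 0.
Insert 947: h=4, slot 4 occupied -> index 5.
Insert 919: h=2, slot 2 occupied -> index 3.
Insert 413: h=2, slots 2,3,4,5 occupied -> index 6.
Insert 941: h=2, slots 2,3,4,5,6 occupied -> index 7.
Table: [649, —, 743, 919, 914, 947, 413, 941, —, —, —]

7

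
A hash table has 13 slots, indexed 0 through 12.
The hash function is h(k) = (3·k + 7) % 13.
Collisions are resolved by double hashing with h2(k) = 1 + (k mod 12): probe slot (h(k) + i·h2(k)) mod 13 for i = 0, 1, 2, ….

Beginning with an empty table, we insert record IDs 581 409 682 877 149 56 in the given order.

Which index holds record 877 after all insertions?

1

581 hashes to 8; slot 8 is free → place at 8.
409 hashes to 12; slot 12 is free → place at 12.
682 hashes to 12, h2=11; 12 taken → place at 10.
877 hashes to 12, h2=2; 12 taken → place at 1.
149 hashes to 12, h2=6; 12 taken → place at 5.
56 hashes to 6; slot 6 is free → place at 6.
Table: [-, 877, -, -, -, 149, 56, -, 581, -, 682, -, 409]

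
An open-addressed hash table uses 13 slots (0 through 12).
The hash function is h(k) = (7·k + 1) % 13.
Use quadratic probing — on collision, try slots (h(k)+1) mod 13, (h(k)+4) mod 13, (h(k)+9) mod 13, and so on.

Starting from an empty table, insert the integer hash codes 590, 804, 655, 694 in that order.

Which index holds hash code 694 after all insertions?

590: h=10 => slot 10
804: h=0 => slot 0
655: h=10, probe 10,11 => slot 11
694: h=10, probe 10,11,1 => slot 1
Table: [804, 694, ., ., ., ., ., ., ., ., 590, 655, .]

1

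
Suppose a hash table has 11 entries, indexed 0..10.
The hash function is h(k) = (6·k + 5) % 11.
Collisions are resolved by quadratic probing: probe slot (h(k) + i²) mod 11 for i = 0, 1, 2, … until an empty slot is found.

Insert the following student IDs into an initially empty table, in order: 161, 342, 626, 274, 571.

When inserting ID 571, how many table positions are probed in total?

Insert 161: h=3, slot 3 empty -> index 3.
Insert 342: h=0, slot 0 empty -> index 0.
Insert 626: h=10, slot 10 empty -> index 10.
Insert 274: h=10, slots 10,0,3 occupied -> index 8.
Insert 571: h=10, slots 10,0,3,8 occupied -> index 4.
Table: [342, ∅, ∅, 161, 571, ∅, ∅, ∅, 274, ∅, 626]

5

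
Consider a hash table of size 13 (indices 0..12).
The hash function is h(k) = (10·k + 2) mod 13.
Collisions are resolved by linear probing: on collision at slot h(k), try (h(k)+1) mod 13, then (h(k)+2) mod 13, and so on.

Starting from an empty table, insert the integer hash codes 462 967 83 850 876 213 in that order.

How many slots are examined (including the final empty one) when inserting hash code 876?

4

462: h=7 -> slot 7
967: h=0 -> slot 0
83: h=0, probe 0,1 -> slot 1
850: h=0, probe 0,1,2 -> slot 2
876: h=0, probe 0,1,2,3 -> slot 3
213: h=0, probe 0,1,2,3,4 -> slot 4
Table: [967, 83, 850, 876, 213, _, _, 462, _, _, _, _, _]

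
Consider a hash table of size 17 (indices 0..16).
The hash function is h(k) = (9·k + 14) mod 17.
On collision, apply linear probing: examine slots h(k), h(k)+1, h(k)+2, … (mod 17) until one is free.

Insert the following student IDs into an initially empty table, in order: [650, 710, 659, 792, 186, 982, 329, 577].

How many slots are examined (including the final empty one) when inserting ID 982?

3

650 hashes to 16; slot 16 is free -> place at 16.
710 hashes to 12; slot 12 is free -> place at 12.
659 hashes to 12; 12 taken -> place at 13.
792 hashes to 2; slot 2 is free -> place at 2.
186 hashes to 5; slot 5 is free -> place at 5.
982 hashes to 12; 12,13 taken -> place at 14.
329 hashes to 0; slot 0 is free -> place at 0.
577 hashes to 5; 5 taken -> place at 6.
Table: [329, —, 792, —, —, 186, 577, —, —, —, —, —, 710, 659, 982, —, 650]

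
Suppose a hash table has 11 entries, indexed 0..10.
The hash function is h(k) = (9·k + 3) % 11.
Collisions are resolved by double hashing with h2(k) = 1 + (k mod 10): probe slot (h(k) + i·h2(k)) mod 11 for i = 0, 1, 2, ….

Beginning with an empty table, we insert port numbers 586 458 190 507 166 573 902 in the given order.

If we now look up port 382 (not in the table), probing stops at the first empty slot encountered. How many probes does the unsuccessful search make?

586: h=8 -> slot 8
458: h=0 -> slot 0
190: h=8, h2=1, probe 8,9 -> slot 9
507: h=1 -> slot 1
166: h=1, h2=7, probe 1,8,4 -> slot 4
573: h=1, h2=4, probe 1,5 -> slot 5
902: h=3 -> slot 3
Table: [458, 507, ∅, 902, 166, 573, ∅, ∅, 586, 190, ∅]
Lookup 382: h=9, h2=3, probe 9,1,4,7 → slot 7 empty, not found.

4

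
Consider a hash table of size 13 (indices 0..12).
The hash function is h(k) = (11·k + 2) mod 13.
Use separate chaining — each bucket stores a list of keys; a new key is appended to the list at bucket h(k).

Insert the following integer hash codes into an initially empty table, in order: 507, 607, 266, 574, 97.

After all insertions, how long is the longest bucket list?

507 → bucket 2
607 → bucket 10
266 → bucket 3
574 → bucket 11
97 → bucket 3 (collision)
Final buckets:
0: ∅
1: ∅
2: 507
3: 266 -> 97
4: ∅
5: ∅
6: ∅
7: ∅
8: ∅
9: ∅
10: 607
11: 574
12: ∅

2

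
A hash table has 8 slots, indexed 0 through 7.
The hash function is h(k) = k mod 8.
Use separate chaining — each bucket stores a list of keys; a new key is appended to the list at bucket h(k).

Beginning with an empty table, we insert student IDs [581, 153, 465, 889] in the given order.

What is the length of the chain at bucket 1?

3

Insert 581: h=5, bucket 5 empty -> new chain.
Insert 153: h=1, bucket 1 empty -> new chain.
Insert 465: h=1, bucket 1 nonempty -> append to chain.
Insert 889: h=1, bucket 1 nonempty -> append to chain.
Final buckets:
0: —
1: 153 -> 465 -> 889
2: —
3: —
4: —
5: 581
6: —
7: —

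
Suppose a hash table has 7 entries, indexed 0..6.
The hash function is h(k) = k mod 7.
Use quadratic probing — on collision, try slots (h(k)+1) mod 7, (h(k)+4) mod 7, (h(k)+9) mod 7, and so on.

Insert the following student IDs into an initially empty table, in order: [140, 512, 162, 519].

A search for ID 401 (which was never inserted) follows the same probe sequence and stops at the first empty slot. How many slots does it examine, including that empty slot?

2

Insert 140: h=0, slot 0 empty => index 0.
Insert 512: h=1, slot 1 empty => index 1.
Insert 162: h=1, slot 1 occupied => index 2.
Insert 519: h=1, slots 1,2 occupied => index 5.
Table: [140, 512, 162, _, _, 519, _]
Lookup 401: h=2, probe 2,3 → slot 3 empty, not found.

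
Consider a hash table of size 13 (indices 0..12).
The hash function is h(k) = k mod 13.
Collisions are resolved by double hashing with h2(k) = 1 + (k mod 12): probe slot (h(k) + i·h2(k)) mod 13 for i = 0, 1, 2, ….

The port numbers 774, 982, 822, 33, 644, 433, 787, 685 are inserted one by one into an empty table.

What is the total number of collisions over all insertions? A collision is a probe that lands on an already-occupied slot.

6

774 hashes to 7; slot 7 is free => place at 7.
982 hashes to 7, h2=11; 7 taken => place at 5.
822 hashes to 3; slot 3 is free => place at 3.
33 hashes to 7, h2=10; 7 taken => place at 4.
644 hashes to 7, h2=9; 7,3 taken => place at 12.
433 hashes to 4, h2=2; 4 taken => place at 6.
787 hashes to 7, h2=8; 7 taken => place at 2.
685 hashes to 9; slot 9 is free => place at 9.
Table: [—, —, 787, 822, 33, 982, 433, 774, —, 685, —, —, 644]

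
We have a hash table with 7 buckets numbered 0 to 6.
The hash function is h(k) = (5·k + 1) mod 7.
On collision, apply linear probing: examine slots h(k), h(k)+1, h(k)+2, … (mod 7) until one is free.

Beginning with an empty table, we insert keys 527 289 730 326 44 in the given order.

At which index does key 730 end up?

527: h=4 → slot 4
289: h=4, probe 4,5 → slot 5
730: h=4, probe 4,5,6 → slot 6
326: h=0 → slot 0
44: h=4, probe 4,5,6,0,1 → slot 1
Table: [326, 44, _, _, 527, 289, 730]

6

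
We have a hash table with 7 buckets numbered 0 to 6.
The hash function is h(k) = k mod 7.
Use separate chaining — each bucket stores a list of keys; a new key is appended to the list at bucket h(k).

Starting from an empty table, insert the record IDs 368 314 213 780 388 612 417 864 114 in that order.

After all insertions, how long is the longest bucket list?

368 → bucket 4
314 → bucket 6
213 → bucket 3
780 → bucket 3 (collision)
388 → bucket 3 (collision)
612 → bucket 3 (collision)
417 → bucket 4 (collision)
864 → bucket 3 (collision)
114 → bucket 2
Final buckets:
0: —
1: —
2: 114
3: 213 -> 780 -> 388 -> 612 -> 864
4: 368 -> 417
5: —
6: 314

5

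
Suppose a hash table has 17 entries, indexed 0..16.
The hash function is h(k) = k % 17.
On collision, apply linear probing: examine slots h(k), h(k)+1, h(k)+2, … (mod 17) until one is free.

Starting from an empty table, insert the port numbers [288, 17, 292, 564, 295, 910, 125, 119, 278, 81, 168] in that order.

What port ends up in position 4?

288 hashes to 16; slot 16 is free => place at 16.
17 hashes to 0; slot 0 is free => place at 0.
292 hashes to 3; slot 3 is free => place at 3.
564 hashes to 3; 3 taken => place at 4.
295 hashes to 6; slot 6 is free => place at 6.
910 hashes to 9; slot 9 is free => place at 9.
125 hashes to 6; 6 taken => place at 7.
119 hashes to 0; 0 taken => place at 1.
278 hashes to 6; 6,7 taken => place at 8.
81 hashes to 13; slot 13 is free => place at 13.
168 hashes to 15; slot 15 is free => place at 15.
Table: [17, 119, ., 292, 564, ., 295, 125, 278, 910, ., ., ., 81, ., 168, 288]

564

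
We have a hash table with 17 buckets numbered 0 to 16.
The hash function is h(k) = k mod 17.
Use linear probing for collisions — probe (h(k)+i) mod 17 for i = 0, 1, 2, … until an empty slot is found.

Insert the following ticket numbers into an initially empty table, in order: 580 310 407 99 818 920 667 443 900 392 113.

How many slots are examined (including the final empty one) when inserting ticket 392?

580: h=2 => slot 2
310: h=4 => slot 4
407: h=16 => slot 16
99: h=14 => slot 14
818: h=2, probe 2,3 => slot 3
920: h=2, probe 2,3,4,5 => slot 5
667: h=4, probe 4,5,6 => slot 6
443: h=1 => slot 1
900: h=16, probe 16,0 => slot 0
392: h=1, probe 1,2,3,4,5,6,7 => slot 7
113: h=11 => slot 11
Table: [900, 443, 580, 818, 310, 920, 667, 392, ∅, ∅, ∅, 113, ∅, ∅, 99, ∅, 407]

7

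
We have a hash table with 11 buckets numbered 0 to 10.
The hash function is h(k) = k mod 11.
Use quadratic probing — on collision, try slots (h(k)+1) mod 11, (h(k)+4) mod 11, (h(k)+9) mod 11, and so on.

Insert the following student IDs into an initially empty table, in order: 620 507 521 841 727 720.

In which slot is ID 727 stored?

Insert 620: h=4, slot 4 empty -> index 4.
Insert 507: h=1, slot 1 empty -> index 1.
Insert 521: h=4, slot 4 occupied -> index 5.
Insert 841: h=5, slot 5 occupied -> index 6.
Insert 727: h=1, slot 1 occupied -> index 2.
Insert 720: h=5, slots 5,6 occupied -> index 9.
Table: [_, 507, 727, _, 620, 521, 841, _, _, 720, _]

2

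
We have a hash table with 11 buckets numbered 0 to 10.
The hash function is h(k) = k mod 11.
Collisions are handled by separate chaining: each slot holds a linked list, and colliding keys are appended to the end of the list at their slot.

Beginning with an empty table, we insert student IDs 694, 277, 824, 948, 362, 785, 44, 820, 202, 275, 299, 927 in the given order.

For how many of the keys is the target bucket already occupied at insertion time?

Insert 694: h=1, bucket 1 empty → new chain.
Insert 277: h=2, bucket 2 empty → new chain.
Insert 824: h=10, bucket 10 empty → new chain.
Insert 948: h=2, bucket 2 nonempty → append to chain.
Insert 362: h=10, bucket 10 nonempty → append to chain.
Insert 785: h=4, bucket 4 empty → new chain.
Insert 44: h=0, bucket 0 empty → new chain.
Insert 820: h=6, bucket 6 empty → new chain.
Insert 202: h=4, bucket 4 nonempty → append to chain.
Insert 275: h=0, bucket 0 nonempty → append to chain.
Insert 299: h=2, bucket 2 nonempty → append to chain.
Insert 927: h=3, bucket 3 empty → new chain.
Final buckets:
0: 44 -> 275
1: 694
2: 277 -> 948 -> 299
3: 927
4: 785 -> 202
5: .
6: 820
7: .
8: .
9: .
10: 824 -> 362

5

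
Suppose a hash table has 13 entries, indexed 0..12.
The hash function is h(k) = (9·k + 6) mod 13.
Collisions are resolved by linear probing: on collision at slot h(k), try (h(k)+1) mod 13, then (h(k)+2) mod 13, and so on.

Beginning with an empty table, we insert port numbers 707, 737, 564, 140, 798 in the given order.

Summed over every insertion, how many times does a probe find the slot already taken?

3

707 hashes to 12; slot 12 is free => place at 12.
737 hashes to 9; slot 9 is free => place at 9.
564 hashes to 12; 12 taken => place at 0.
140 hashes to 5; slot 5 is free => place at 5.
798 hashes to 12; 12,0 taken => place at 1.
Table: [564, 798, -, -, -, 140, -, -, -, 737, -, -, 707]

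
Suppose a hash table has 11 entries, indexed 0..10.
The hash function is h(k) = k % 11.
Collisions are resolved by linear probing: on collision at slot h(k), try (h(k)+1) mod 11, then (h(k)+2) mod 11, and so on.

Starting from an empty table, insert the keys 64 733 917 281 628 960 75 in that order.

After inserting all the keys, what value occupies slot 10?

Insert 64: h=9, slot 9 empty -> index 9.
Insert 733: h=7, slot 7 empty -> index 7.
Insert 917: h=4, slot 4 empty -> index 4.
Insert 281: h=6, slot 6 empty -> index 6.
Insert 628: h=1, slot 1 empty -> index 1.
Insert 960: h=3, slot 3 empty -> index 3.
Insert 75: h=9, slot 9 occupied -> index 10.
Table: [-, 628, -, 960, 917, -, 281, 733, -, 64, 75]

75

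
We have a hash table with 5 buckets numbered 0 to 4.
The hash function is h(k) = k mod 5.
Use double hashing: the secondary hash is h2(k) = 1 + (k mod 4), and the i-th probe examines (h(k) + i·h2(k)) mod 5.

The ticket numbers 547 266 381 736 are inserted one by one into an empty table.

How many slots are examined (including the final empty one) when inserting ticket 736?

4

547: h=2 -> slot 2
266: h=1 -> slot 1
381: h=1, h2=2, probe 1,3 -> slot 3
736: h=1, h2=1, probe 1,2,3,4 -> slot 4
Table: [∅, 266, 547, 381, 736]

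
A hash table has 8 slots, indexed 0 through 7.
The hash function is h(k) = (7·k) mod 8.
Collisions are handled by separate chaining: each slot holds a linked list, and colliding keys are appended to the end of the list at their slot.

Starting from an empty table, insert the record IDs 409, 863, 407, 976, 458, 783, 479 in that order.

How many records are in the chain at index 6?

409 -> bucket 7
863 -> bucket 1
407 -> bucket 1 (collision)
976 -> bucket 0
458 -> bucket 6
783 -> bucket 1 (collision)
479 -> bucket 1 (collision)
Final buckets:
0: 976
1: 863 -> 407 -> 783 -> 479
2: ∅
3: ∅
4: ∅
5: ∅
6: 458
7: 409

1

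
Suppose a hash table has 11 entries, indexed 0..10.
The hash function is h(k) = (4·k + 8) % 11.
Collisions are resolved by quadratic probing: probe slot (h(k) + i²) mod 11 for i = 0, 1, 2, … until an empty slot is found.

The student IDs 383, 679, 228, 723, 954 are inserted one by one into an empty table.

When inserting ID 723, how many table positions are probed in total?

4

383: h=0 → slot 0
679: h=7 → slot 7
228: h=7, probe 7,8 → slot 8
723: h=7, probe 7,8,0,5 → slot 5
954: h=7, probe 7,8,0,5,1 → slot 1
Table: [383, 954, _, _, _, 723, _, 679, 228, _, _]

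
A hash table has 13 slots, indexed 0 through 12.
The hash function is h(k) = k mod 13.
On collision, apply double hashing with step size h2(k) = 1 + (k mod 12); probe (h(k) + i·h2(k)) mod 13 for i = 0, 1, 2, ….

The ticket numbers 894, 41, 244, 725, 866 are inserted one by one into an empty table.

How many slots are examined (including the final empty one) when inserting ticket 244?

894 hashes to 10; slot 10 is free -> place at 10.
41 hashes to 2; slot 2 is free -> place at 2.
244 hashes to 10, h2=5; 10,2 taken -> place at 7.
725 hashes to 10, h2=6; 10 taken -> place at 3.
866 hashes to 8; slot 8 is free -> place at 8.
Table: [∅, ∅, 41, 725, ∅, ∅, ∅, 244, 866, ∅, 894, ∅, ∅]

3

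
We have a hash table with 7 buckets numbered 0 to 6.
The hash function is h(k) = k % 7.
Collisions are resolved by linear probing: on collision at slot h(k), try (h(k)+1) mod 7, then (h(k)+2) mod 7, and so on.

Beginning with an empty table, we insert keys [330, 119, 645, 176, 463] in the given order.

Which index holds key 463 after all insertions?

4

330: h=1 => slot 1
119: h=0 => slot 0
645: h=1, probe 1,2 => slot 2
176: h=1, probe 1,2,3 => slot 3
463: h=1, probe 1,2,3,4 => slot 4
Table: [119, 330, 645, 176, 463, -, -]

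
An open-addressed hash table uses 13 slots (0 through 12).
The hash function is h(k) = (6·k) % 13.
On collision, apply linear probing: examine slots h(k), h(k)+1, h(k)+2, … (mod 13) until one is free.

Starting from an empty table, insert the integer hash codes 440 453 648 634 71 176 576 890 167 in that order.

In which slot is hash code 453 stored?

2

440: h=1 → slot 1
453: h=1, probe 1,2 → slot 2
648: h=1, probe 1,2,3 → slot 3
634: h=8 → slot 8
71: h=10 → slot 10
176: h=3, probe 3,4 → slot 4
576: h=11 → slot 11
890: h=10, probe 10,11,12 → slot 12
167: h=1, probe 1,2,3,4,5 → slot 5
Table: [-, 440, 453, 648, 176, 167, -, -, 634, -, 71, 576, 890]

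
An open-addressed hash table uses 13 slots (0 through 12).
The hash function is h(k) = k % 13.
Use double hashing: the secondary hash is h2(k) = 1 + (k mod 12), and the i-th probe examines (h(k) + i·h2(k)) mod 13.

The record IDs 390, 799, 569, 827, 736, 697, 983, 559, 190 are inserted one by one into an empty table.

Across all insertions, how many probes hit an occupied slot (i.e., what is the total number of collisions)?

9

390: h=0 -> slot 0
799: h=6 -> slot 6
569: h=10 -> slot 10
827: h=8 -> slot 8
736: h=8, h2=5, probe 8,0,5 -> slot 5
697: h=8, h2=2, probe 8,10,12 -> slot 12
983: h=8, h2=12, probe 8,7 -> slot 7
559: h=0, h2=8, probe 0,8,3 -> slot 3
190: h=8, h2=11, probe 8,6,4 -> slot 4
Table: [390, _, _, 559, 190, 736, 799, 983, 827, _, 569, _, 697]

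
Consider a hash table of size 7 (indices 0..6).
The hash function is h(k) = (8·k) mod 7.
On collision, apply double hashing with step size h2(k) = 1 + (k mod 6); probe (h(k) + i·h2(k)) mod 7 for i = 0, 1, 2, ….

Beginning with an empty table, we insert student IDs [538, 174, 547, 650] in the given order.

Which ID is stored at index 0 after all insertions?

174

538 hashes to 6; slot 6 is free => place at 6.
174 hashes to 6, h2=1; 6 taken => place at 0.
547 hashes to 1; slot 1 is free => place at 1.
650 hashes to 6, h2=3; 6 taken => place at 2.
Table: [174, 547, 650, -, -, -, 538]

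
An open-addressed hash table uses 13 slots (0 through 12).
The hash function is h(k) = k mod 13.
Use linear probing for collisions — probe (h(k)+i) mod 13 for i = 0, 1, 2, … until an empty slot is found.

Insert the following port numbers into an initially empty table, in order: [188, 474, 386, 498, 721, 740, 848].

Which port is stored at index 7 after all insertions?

474

Insert 188: h=6, slot 6 empty → index 6.
Insert 474: h=6, slot 6 occupied → index 7.
Insert 386: h=9, slot 9 empty → index 9.
Insert 498: h=4, slot 4 empty → index 4.
Insert 721: h=6, slots 6,7 occupied → index 8.
Insert 740: h=12, slot 12 empty → index 12.
Insert 848: h=3, slot 3 empty → index 3.
Table: [., ., ., 848, 498, ., 188, 474, 721, 386, ., ., 740]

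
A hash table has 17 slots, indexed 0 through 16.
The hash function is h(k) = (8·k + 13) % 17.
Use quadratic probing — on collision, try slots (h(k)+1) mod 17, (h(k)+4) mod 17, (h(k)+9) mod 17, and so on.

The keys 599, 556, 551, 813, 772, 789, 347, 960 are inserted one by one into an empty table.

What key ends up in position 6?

599: h=11 -> slot 11
556: h=7 -> slot 7
551: h=1 -> slot 1
813: h=6 -> slot 6
772: h=1, probe 1,2 -> slot 2
789: h=1, probe 1,2,5 -> slot 5
347: h=1, probe 1,2,5,10 -> slot 10
960: h=9 -> slot 9
Table: [—, 551, 772, —, —, 789, 813, 556, —, 960, 347, 599, —, —, —, —, —]

813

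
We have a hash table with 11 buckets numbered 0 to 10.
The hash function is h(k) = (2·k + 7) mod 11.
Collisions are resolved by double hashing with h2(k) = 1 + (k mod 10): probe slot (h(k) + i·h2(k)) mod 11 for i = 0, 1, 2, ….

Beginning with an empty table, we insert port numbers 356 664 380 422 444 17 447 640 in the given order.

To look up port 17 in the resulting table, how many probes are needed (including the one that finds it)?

2

356: h=4 → slot 4
664: h=4, h2=5, probe 4,9 → slot 9
380: h=8 → slot 8
422: h=4, h2=3, probe 4,7 → slot 7
444: h=4, h2=5, probe 4,9,3 → slot 3
17: h=8, h2=8, probe 8,5 → slot 5
447: h=10 → slot 10
640: h=0 → slot 0
Table: [640, —, —, 444, 356, 17, —, 422, 380, 664, 447]
Lookup 17: h=8, h2=8, probe 8,5 → found at 5.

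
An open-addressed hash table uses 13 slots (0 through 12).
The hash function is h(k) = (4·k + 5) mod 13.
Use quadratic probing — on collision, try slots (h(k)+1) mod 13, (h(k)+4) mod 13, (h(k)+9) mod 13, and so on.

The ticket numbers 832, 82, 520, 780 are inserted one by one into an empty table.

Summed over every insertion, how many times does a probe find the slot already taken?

3

Insert 832: h=5, slot 5 empty → index 5.
Insert 82: h=8, slot 8 empty → index 8.
Insert 520: h=5, slot 5 occupied → index 6.
Insert 780: h=5, slots 5,6 occupied → index 9.
Table: [∅, ∅, ∅, ∅, ∅, 832, 520, ∅, 82, 780, ∅, ∅, ∅]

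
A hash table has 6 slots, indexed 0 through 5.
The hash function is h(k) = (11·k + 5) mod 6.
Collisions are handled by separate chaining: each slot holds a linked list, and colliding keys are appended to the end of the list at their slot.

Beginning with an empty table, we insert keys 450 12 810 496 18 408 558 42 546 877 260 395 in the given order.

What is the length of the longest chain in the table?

Insert 450: h=5, bucket 5 empty → new chain.
Insert 12: h=5, bucket 5 nonempty → append to chain.
Insert 810: h=5, bucket 5 nonempty → append to chain.
Insert 496: h=1, bucket 1 empty → new chain.
Insert 18: h=5, bucket 5 nonempty → append to chain.
Insert 408: h=5, bucket 5 nonempty → append to chain.
Insert 558: h=5, bucket 5 nonempty → append to chain.
Insert 42: h=5, bucket 5 nonempty → append to chain.
Insert 546: h=5, bucket 5 nonempty → append to chain.
Insert 877: h=4, bucket 4 empty → new chain.
Insert 260: h=3, bucket 3 empty → new chain.
Insert 395: h=0, bucket 0 empty → new chain.
Final buckets:
0: 395
1: 496
2: ∅
3: 260
4: 877
5: 450 -> 12 -> 810 -> 18 -> 408 -> 558 -> 42 -> 546

8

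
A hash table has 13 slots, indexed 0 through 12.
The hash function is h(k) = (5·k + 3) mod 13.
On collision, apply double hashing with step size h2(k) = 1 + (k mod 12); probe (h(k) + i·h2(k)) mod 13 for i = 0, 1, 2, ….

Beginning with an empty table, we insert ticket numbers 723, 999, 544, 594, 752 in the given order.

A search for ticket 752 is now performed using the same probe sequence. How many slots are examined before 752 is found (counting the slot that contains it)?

723: h=4 -> slot 4
999: h=6 -> slot 6
544: h=6, h2=5, probe 6,11 -> slot 11
594: h=9 -> slot 9
752: h=6, h2=9, probe 6,2 -> slot 2
Table: [_, _, 752, _, 723, _, 999, _, _, 594, _, 544, _]
Lookup 752: h=6, h2=9, probe 6,2 → found at 2.

2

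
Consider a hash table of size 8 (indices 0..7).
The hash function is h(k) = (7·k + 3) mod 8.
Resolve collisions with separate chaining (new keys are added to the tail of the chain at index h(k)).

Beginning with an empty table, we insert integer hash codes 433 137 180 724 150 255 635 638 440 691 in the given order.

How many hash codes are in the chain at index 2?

433 -> bucket 2
137 -> bucket 2 (collision)
180 -> bucket 7
724 -> bucket 7 (collision)
150 -> bucket 5
255 -> bucket 4
635 -> bucket 0
638 -> bucket 5 (collision)
440 -> bucket 3
691 -> bucket 0 (collision)
Final buckets:
0: 635 -> 691
1: ∅
2: 433 -> 137
3: 440
4: 255
5: 150 -> 638
6: ∅
7: 180 -> 724

2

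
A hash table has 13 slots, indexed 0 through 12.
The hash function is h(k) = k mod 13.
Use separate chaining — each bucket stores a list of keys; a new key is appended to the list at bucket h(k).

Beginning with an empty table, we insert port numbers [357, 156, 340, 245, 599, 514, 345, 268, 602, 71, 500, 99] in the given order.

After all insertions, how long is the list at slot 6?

Insert 357: h=6, bucket 6 empty -> new chain.
Insert 156: h=0, bucket 0 empty -> new chain.
Insert 340: h=2, bucket 2 empty -> new chain.
Insert 245: h=11, bucket 11 empty -> new chain.
Insert 599: h=1, bucket 1 empty -> new chain.
Insert 514: h=7, bucket 7 empty -> new chain.
Insert 345: h=7, bucket 7 nonempty -> append to chain.
Insert 268: h=8, bucket 8 empty -> new chain.
Insert 602: h=4, bucket 4 empty -> new chain.
Insert 71: h=6, bucket 6 nonempty -> append to chain.
Insert 500: h=6, bucket 6 nonempty -> append to chain.
Insert 99: h=8, bucket 8 nonempty -> append to chain.
Final buckets:
0: 156
1: 599
2: 340
3: .
4: 602
5: .
6: 357 -> 71 -> 500
7: 514 -> 345
8: 268 -> 99
9: .
10: .
11: 245
12: .

3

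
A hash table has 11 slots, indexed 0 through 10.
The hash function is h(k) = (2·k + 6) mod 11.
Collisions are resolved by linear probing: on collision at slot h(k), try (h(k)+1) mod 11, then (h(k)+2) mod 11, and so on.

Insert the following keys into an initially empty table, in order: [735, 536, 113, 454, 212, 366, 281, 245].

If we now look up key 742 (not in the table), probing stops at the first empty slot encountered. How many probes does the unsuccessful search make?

4

735: h=2 → slot 2
536: h=0 → slot 0
113: h=1 → slot 1
454: h=1, probe 1,2,3 → slot 3
212: h=1, probe 1,2,3,4 → slot 4
366: h=1, probe 1,2,3,4,5 → slot 5
281: h=7 → slot 7
245: h=1, probe 1,2,3,4,5,6 → slot 6
Table: [536, 113, 735, 454, 212, 366, 245, 281, -, -, -]
Lookup 742: h=5, probe 5,6,7,8 → slot 8 empty, not found.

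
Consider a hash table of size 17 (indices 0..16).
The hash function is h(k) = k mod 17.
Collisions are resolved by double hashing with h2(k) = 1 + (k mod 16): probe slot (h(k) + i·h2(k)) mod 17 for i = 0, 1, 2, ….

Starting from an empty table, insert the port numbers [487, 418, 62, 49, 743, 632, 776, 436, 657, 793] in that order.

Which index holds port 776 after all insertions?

4

Insert 487: h=11, slot 11 empty -> index 11.
Insert 418: h=10, slot 10 empty -> index 10.
Insert 62: h=11, h2=15, slot 11 occupied -> index 9.
Insert 49: h=15, slot 15 empty -> index 15.
Insert 743: h=12, slot 12 empty -> index 12.
Insert 632: h=3, slot 3 empty -> index 3.
Insert 776: h=11, h2=9, slots 11,3,12 occupied -> index 4.
Insert 436: h=11, h2=5, slot 11 occupied -> index 16.
Insert 657: h=11, h2=2, slot 11 occupied -> index 13.
Insert 793: h=11, h2=10, slots 11,4 occupied -> index 14.
Table: [., ., ., 632, 776, ., ., ., ., 62, 418, 487, 743, 657, 793, 49, 436]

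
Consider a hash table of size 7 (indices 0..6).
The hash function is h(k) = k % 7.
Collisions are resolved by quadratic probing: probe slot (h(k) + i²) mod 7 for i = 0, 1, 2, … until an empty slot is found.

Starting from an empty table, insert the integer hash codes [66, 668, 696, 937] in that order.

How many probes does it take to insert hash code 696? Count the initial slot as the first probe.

3

66: h=3 => slot 3
668: h=3, probe 3,4 => slot 4
696: h=3, probe 3,4,0 => slot 0
937: h=6 => slot 6
Table: [696, -, -, 66, 668, -, 937]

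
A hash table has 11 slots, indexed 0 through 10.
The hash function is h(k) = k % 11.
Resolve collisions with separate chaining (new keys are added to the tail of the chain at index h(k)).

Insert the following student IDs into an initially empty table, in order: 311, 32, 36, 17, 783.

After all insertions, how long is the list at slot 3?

Insert 311: h=3, bucket 3 empty -> new chain.
Insert 32: h=10, bucket 10 empty -> new chain.
Insert 36: h=3, bucket 3 nonempty -> append to chain.
Insert 17: h=6, bucket 6 empty -> new chain.
Insert 783: h=2, bucket 2 empty -> new chain.
Final buckets:
0: ∅
1: ∅
2: 783
3: 311 -> 36
4: ∅
5: ∅
6: 17
7: ∅
8: ∅
9: ∅
10: 32

2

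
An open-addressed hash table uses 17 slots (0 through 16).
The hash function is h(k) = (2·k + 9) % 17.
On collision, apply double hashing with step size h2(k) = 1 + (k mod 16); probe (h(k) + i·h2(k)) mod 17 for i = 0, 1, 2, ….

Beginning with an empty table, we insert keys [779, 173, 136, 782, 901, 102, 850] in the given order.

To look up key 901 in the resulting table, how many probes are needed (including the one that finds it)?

779 hashes to 3; slot 3 is free → place at 3.
173 hashes to 15; slot 15 is free → place at 15.
136 hashes to 9; slot 9 is free → place at 9.
782 hashes to 9, h2=15; 9 taken → place at 7.
901 hashes to 9, h2=6; 9,15 taken → place at 4.
102 hashes to 9, h2=7; 9 taken → place at 16.
850 hashes to 9, h2=3; 9 taken → place at 12.
Table: [., ., ., 779, 901, ., ., 782, ., 136, ., ., 850, ., ., 173, 102]
Lookup 901: h=9, h2=6, probe 9,15,4 → found at 4.

3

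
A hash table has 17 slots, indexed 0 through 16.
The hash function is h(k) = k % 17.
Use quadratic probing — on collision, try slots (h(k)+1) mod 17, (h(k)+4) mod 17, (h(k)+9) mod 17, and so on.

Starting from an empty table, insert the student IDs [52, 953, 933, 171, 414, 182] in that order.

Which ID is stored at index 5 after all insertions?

Insert 52: h=1, slot 1 empty => index 1.
Insert 953: h=1, slot 1 occupied => index 2.
Insert 933: h=15, slot 15 empty => index 15.
Insert 171: h=1, slots 1,2 occupied => index 5.
Insert 414: h=6, slot 6 empty => index 6.
Insert 182: h=12, slot 12 empty => index 12.
Table: [_, 52, 953, _, _, 171, 414, _, _, _, _, _, 182, _, _, 933, _]

171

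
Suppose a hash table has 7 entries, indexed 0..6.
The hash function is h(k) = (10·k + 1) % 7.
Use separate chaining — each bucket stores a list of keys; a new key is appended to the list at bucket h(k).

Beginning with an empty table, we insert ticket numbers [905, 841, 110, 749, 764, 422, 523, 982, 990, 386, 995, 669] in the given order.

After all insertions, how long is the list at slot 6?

1

Insert 905: h=0, bucket 0 empty -> new chain.
Insert 841: h=4, bucket 4 empty -> new chain.
Insert 110: h=2, bucket 2 empty -> new chain.
Insert 749: h=1, bucket 1 empty -> new chain.
Insert 764: h=4, bucket 4 nonempty -> append to chain.
Insert 422: h=0, bucket 0 nonempty -> append to chain.
Insert 523: h=2, bucket 2 nonempty -> append to chain.
Insert 982: h=0, bucket 0 nonempty -> append to chain.
Insert 990: h=3, bucket 3 empty -> new chain.
Insert 386: h=4, bucket 4 nonempty -> append to chain.
Insert 995: h=4, bucket 4 nonempty -> append to chain.
Insert 669: h=6, bucket 6 empty -> new chain.
Final buckets:
0: 905 -> 422 -> 982
1: 749
2: 110 -> 523
3: 990
4: 841 -> 764 -> 386 -> 995
5: ∅
6: 669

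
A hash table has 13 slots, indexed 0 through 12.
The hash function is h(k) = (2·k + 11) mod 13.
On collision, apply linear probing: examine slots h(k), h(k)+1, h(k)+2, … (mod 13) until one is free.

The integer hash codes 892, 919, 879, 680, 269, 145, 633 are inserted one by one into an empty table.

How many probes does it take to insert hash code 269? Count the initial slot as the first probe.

892: h=1 -> slot 1
919: h=3 -> slot 3
879: h=1, probe 1,2 -> slot 2
680: h=6 -> slot 6
269: h=3, probe 3,4 -> slot 4
145: h=2, probe 2,3,4,5 -> slot 5
633: h=3, probe 3,4,5,6,7 -> slot 7
Table: [—, 892, 879, 919, 269, 145, 680, 633, —, —, —, —, —]

2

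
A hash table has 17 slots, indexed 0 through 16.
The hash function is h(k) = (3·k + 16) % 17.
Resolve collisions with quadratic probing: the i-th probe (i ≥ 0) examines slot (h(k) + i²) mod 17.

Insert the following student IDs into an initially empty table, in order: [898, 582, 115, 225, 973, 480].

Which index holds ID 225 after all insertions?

898 hashes to 7; slot 7 is free → place at 7.
582 hashes to 11; slot 11 is free → place at 11.
115 hashes to 4; slot 4 is free → place at 4.
225 hashes to 11; 11 taken → place at 12.
973 hashes to 11; 11,12 taken → place at 15.
480 hashes to 11; 11,12,15 taken → place at 3.
Table: [∅, ∅, ∅, 480, 115, ∅, ∅, 898, ∅, ∅, ∅, 582, 225, ∅, ∅, 973, ∅]

12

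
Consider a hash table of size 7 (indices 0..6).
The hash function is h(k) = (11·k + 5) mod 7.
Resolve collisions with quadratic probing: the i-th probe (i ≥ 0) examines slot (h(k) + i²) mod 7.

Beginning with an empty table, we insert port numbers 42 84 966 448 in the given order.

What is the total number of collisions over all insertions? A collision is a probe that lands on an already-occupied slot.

42 hashes to 5; slot 5 is free -> place at 5.
84 hashes to 5; 5 taken -> place at 6.
966 hashes to 5; 5,6 taken -> place at 2.
448 hashes to 5; 5,6,2 taken -> place at 0.
Table: [448, ∅, 966, ∅, ∅, 42, 84]

6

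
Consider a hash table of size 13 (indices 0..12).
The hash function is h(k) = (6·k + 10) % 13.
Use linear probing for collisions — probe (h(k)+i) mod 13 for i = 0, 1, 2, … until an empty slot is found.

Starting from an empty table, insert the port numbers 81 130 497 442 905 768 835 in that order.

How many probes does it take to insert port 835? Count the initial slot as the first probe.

4

81 hashes to 2; slot 2 is free -> place at 2.
130 hashes to 10; slot 10 is free -> place at 10.
497 hashes to 2; 2 taken -> place at 3.
442 hashes to 10; 10 taken -> place at 11.
905 hashes to 6; slot 6 is free -> place at 6.
768 hashes to 3; 3 taken -> place at 4.
835 hashes to 2; 2,3,4 taken -> place at 5.
Table: [-, -, 81, 497, 768, 835, 905, -, -, -, 130, 442, -]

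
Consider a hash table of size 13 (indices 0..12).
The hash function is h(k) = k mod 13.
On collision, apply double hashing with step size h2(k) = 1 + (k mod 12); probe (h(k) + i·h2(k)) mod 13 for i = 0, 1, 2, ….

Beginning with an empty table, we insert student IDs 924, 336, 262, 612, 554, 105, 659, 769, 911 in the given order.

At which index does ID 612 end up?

924: h=1 -> slot 1
336: h=11 -> slot 11
262: h=2 -> slot 2
612: h=1, h2=1, probe 1,2,3 -> slot 3
554: h=8 -> slot 8
105: h=1, h2=10, probe 1,11,8,5 -> slot 5
659: h=9 -> slot 9
769: h=2, h2=2, probe 2,4 -> slot 4
911: h=1, h2=12, probe 1,0 -> slot 0
Table: [911, 924, 262, 612, 769, 105, ., ., 554, 659, ., 336, .]

3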